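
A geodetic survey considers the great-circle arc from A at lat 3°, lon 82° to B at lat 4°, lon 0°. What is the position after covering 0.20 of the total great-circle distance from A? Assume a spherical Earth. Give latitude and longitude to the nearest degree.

≈ lat 4°, lon 66°

Write both endpoints as unit vectors p₁, p₂ with components (cos φ cos λ, cos φ sin λ, sin φ).
The central angle between the endpoints is δ = arccos(p₁·p₂) ≈ 1.428 rad (81.8°).
Interpolate at f = 0.20 with slerp weights a = sin((1−f)δ)/sin δ ≈ 0.919, b = sin(fδ)/sin δ ≈ 0.285.
p = a·p₁ + b·p₂ ≈ (0.412, 0.909, 0.068); φ = arcsin(p_z) ≈ 3.90°, λ = atan2(p_y, p_x) ≈ 65.63°.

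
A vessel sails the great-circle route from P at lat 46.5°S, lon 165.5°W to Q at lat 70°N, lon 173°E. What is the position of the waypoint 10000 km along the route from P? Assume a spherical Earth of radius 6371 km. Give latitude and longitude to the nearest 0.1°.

≈ lat 42.9°N, lon 176.6°W

From cos δ = sin φ₁ sin φ₂ + cos φ₁ cos φ₂ cos Δλ, the central angle is δ ≈ 2.052 rad (117.6°). The total great-circle distance is δ·R ≈ 2.052 × 6371 ≈ 13071 km, so the target fraction is f = 10000/13071 ≈ 0.765.
Interpolate at f ≈ 0.765 with slerp weights a = sin((1−f)δ)/sin δ ≈ 0.523, b = sin(fδ)/sin δ ≈ 1.128.
p = a·p₁ + b·p₂ ≈ (-0.731, -0.043, 0.681); φ = arcsin(p_z) ≈ 42.89°, λ = atan2(p_y, p_x) ≈ -176.63°.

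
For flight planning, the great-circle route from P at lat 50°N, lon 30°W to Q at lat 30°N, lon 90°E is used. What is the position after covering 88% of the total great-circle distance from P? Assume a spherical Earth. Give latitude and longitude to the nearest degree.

≈ lat 38°N, lon 83°E

Convert each endpoint to a unit vector on the sphere (x = cos φ cos λ, y = cos φ sin λ, z = sin φ).
The central angle between the endpoints is δ = arccos(p₁·p₂) ≈ 1.466 rad (84.0°).
Interpolate at f = 0.88 with slerp weights a = sin((1−f)δ)/sin δ ≈ 0.176, b = sin(fδ)/sin δ ≈ 0.966.
p = a·p₁ + b·p₂ ≈ (0.098, 0.780, 0.618); φ = arcsin(p_z) ≈ 38.16°, λ = atan2(p_y, p_x) ≈ 82.84°.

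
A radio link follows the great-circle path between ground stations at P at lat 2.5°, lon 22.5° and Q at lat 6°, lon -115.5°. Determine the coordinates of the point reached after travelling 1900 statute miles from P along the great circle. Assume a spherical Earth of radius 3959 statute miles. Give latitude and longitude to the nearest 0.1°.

Write both endpoints as unit vectors p₁, p₂ with components (cos φ cos λ, cos φ sin λ, sin φ).
The central angle between the endpoints is δ = arccos(p₁·p₂) ≈ 2.395 rad (137.2°). The total great-circle distance is δ·R ≈ 2.395 × 3959 ≈ 9481 mi, so the target fraction is f = 1900/9481 ≈ 0.200.
Interpolate at f ≈ 0.200 with slerp weights a = sin((1−f)δ)/sin δ ≈ 1.386, b = sin(fδ)/sin δ ≈ 0.680.
p = a·p₁ + b·p₂ ≈ (0.988, -0.080, 0.131); φ = arcsin(p_z) ≈ 7.56°, λ = atan2(p_y, p_x) ≈ -4.64°.

≈ lat 7.6°, lon -4.6°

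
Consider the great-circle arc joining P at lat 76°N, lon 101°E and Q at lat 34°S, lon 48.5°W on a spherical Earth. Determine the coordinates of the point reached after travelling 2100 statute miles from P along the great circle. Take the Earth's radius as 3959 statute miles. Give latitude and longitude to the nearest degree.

Convert each endpoint to a unit vector on the sphere (x = cos φ cos λ, y = cos φ sin λ, z = sin φ).
The central angle between the endpoints is δ = arccos(p₁·p₂) ≈ 2.368 rad (135.7°). The total great-circle distance is δ·R ≈ 2.368 × 3959 ≈ 9375 mi, so the target fraction is f = 2100/9375 ≈ 0.224.
Interpolate at f ≈ 0.224 with slerp weights a = sin((1−f)δ)/sin δ ≈ 1.381, b = sin(fδ)/sin δ ≈ 0.724.
p = a·p₁ + b·p₂ ≈ (0.334, -0.122, 0.935); φ = arcsin(p_z) ≈ 69.18°, λ = atan2(p_y, p_x) ≈ -20.02°.

≈ lat 69°N, lon 20°W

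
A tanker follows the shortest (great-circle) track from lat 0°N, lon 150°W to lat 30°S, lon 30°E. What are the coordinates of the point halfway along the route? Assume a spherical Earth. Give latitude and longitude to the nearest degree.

≈ lat 75°S, lon 150°W

Convert each endpoint to a unit vector on the sphere (x = cos φ cos λ, y = cos φ sin λ, z = sin φ).
The central angle between the endpoints is δ = arccos(p₁·p₂) ≈ 2.618 rad (150.0°).
Interpolate at f = 1/2 with slerp weights a = sin((1−f)δ)/sin δ ≈ 1.932, b = sin(fδ)/sin δ ≈ 1.932.
p = a·p₁ + b·p₂ ≈ (-0.224, -0.129, -0.966); φ = arcsin(p_z) ≈ -75.00°, λ = atan2(p_y, p_x) ≈ -150.00°.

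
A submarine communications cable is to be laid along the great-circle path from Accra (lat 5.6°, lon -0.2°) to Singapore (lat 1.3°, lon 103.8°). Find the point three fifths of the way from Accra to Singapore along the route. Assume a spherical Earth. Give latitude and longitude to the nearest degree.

The haversine formula gives a central angle δ ≈ 1.812 rad (103.8°) between the endpoints.
Interpolate at f = 3/5 with slerp weights a = sin((1−f)δ)/sin δ ≈ 0.683, b = sin(fδ)/sin δ ≈ 0.912.
p = a·p₁ + b·p₂ ≈ (0.462, 0.883, 0.087); φ = arcsin(p_z) ≈ 5.01°, λ = atan2(p_y, p_x) ≈ 62.37°.

≈ lat 5°, lon 62°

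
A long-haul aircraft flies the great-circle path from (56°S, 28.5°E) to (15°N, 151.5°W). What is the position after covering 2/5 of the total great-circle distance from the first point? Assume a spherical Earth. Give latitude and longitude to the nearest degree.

≈ (68°S, 151°W)

Convert each endpoint to a unit vector on the sphere (x = cos φ cos λ, y = cos φ sin λ, z = sin φ).
The central angle between the endpoints is δ = arccos(p₁·p₂) ≈ 2.426 rad (139.0°).
Interpolate at f = 2/5 with slerp weights a = sin((1−f)δ)/sin δ ≈ 1.514, b = sin(fδ)/sin δ ≈ 1.258.
p = a·p₁ + b·p₂ ≈ (-0.324, -0.176, -0.930); φ = arcsin(p_z) ≈ -68.40°, λ = atan2(p_y, p_x) ≈ -151.50°.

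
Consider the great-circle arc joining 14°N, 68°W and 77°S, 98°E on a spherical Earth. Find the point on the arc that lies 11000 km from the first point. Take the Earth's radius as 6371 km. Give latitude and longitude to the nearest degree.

Convert each endpoint to a unit vector on the sphere (x = cos φ cos λ, y = cos φ sin λ, z = sin φ).
The central angle between the endpoints is δ = arccos(p₁·p₂) ≈ 2.035 rad (116.6°). The total great-circle distance is δ·R ≈ 2.035 × 6371 ≈ 12964 km, so the target fraction is f = 11000/12964 ≈ 0.849.
Interpolate at f ≈ 0.849 with slerp weights a = sin((1−f)δ)/sin δ ≈ 0.339, b = sin(fδ)/sin δ ≈ 1.105.
p = a·p₁ + b·p₂ ≈ (0.089, -0.059, -0.994); φ = arcsin(p_z) ≈ -83.88°, λ = atan2(p_y, p_x) ≈ -33.66°.

≈ 84°S, 34°W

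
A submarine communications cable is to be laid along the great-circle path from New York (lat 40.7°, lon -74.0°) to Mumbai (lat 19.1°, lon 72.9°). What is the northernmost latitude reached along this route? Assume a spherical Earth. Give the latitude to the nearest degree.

≈ 65°

The great circle lies in the plane with unit normal n̂ = (p₁ × p₂)/|p₁ × p₂|.
Here n̂_z ≈ +0.424; the vertex latitude is φ_max = arccos|n̂_z| ≈ 64.9°.
Check via Clairaut: cos φ_max = |cos φ₁| · sin C = cos(40.7°)·sin(34.0°) ≈ 0.424, again giving ≈ 64.9°.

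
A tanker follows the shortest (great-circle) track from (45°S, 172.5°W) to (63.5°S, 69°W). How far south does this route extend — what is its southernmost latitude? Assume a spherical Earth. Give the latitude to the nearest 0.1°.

≈ 68.3°S

The great circle lies in the plane with unit normal n̂ = (p₁ × p₂)/|p₁ × p₂|.
Here n̂_z ≈ +0.370; the vertex latitude is φ_max = arccos|n̂_z| ≈ 68.3°.
Check via Clairaut: cos φ_max = |cos φ₁| · sin C = cos(45.0°)·sin(148.4°) ≈ 0.370, again giving ≈ 68.3°.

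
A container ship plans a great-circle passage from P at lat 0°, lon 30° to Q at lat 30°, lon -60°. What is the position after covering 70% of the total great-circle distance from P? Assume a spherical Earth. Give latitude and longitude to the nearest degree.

≈ lat 26°, lon -30°

Convert each endpoint to a unit vector on the sphere (x = cos φ cos λ, y = cos φ sin λ, z = sin φ).
The central angle between the endpoints is δ = arccos(p₁·p₂) ≈ 1.571 rad (90.0°).
Interpolate at f = 0.70 with slerp weights a = sin((1−f)δ)/sin δ ≈ 0.454, b = sin(fδ)/sin δ ≈ 0.891.
p = a·p₁ + b·p₂ ≈ (0.779, -0.441, 0.446); φ = arcsin(p_z) ≈ 26.46°, λ = atan2(p_y, p_x) ≈ -29.53°.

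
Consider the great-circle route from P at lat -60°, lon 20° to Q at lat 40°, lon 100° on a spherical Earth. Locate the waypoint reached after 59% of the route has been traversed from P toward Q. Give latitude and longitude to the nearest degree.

Write both endpoints as unit vectors p₁, p₂ with components (cos φ cos λ, cos φ sin λ, sin φ).
The central angle between the endpoints is δ = arccos(p₁·p₂) ≈ 2.083 rad (119.4°).
Interpolate at f = 0.59 with slerp weights a = sin((1−f)δ)/sin δ ≈ 0.865, b = sin(fδ)/sin δ ≈ 1.081.
p = a·p₁ + b·p₂ ≈ (0.263, 0.963, -0.054); φ = arcsin(p_z) ≈ -3.11°, λ = atan2(p_y, p_x) ≈ 74.75°.

≈ lat -3°, lon 75°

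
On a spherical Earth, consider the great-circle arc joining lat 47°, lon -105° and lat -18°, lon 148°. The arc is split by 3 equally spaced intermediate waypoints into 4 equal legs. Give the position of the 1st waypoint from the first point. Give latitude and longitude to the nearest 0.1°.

≈ lat 39.7°, lon -143.6°

From cos δ = sin φ₁ sin φ₂ + cos φ₁ cos φ₂ cos Δλ, the central angle is δ ≈ 1.999 rad (114.6°).
Interpolate at f = 1/4 with slerp weights a = sin((1−f)δ)/sin δ ≈ 1.097, b = sin(fδ)/sin δ ≈ 0.527.
p = a·p₁ + b·p₂ ≈ (-0.619, -0.457, 0.639); φ = arcsin(p_z) ≈ 39.73°, λ = atan2(p_y, p_x) ≈ -143.55°.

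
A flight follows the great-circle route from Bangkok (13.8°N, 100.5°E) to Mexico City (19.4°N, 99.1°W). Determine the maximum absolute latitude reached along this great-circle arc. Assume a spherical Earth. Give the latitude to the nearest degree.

≈ 60°N

The great circle lies in the plane with unit normal n̂ = (p₁ × p₂)/|p₁ × p₂|.
Here n̂_z ≈ +0.495; the vertex latitude is φ_max = arccos|n̂_z| ≈ 60.4°.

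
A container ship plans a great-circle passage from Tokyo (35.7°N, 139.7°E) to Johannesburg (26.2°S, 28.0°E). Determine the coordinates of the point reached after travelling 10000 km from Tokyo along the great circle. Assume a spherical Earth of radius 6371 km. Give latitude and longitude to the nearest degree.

≈ (9°S, 56°E)

Convert each endpoint to a unit vector on the sphere (x = cos φ cos λ, y = cos φ sin λ, z = sin φ).
The central angle between the endpoints is δ = arccos(p₁·p₂) ≈ 2.126 rad (121.8°). The total great-circle distance is δ·R ≈ 2.126 × 6371 ≈ 13544 km, so the target fraction is f = 10000/13544 ≈ 0.738.
Interpolate at f ≈ 0.738 with slerp weights a = sin((1−f)δ)/sin δ ≈ 0.621, b = sin(fδ)/sin δ ≈ 1.177.
p = a·p₁ + b·p₂ ≈ (0.547, 0.822, -0.157); φ = arcsin(p_z) ≈ -9.03°, λ = atan2(p_y, p_x) ≈ 56.34°.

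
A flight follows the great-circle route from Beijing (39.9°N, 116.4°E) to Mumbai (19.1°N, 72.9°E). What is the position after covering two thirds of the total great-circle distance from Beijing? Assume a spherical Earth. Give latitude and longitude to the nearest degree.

≈ 28°N, 85°E

The haversine formula gives a central angle δ ≈ 0.744 rad (42.6°) between the endpoints.
Interpolate at f = 2/3 with slerp weights a = sin((1−f)δ)/sin δ ≈ 0.362, b = sin(fδ)/sin δ ≈ 0.703.
p = a·p₁ + b·p₂ ≈ (0.072, 0.884, 0.462); φ = arcsin(p_z) ≈ 27.54°, λ = atan2(p_y, p_x) ≈ 85.37°.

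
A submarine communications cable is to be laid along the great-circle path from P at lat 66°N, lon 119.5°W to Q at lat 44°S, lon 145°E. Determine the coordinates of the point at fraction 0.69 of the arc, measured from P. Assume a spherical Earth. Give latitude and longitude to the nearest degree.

≈ lat 8°S, lon 166°E

Write both endpoints as unit vectors p₁, p₂ with components (cos φ cos λ, cos φ sin λ, sin φ).
The central angle between the endpoints is δ = arccos(p₁·p₂) ≈ 2.295 rad (131.5°).
Interpolate at f = 0.69 with slerp weights a = sin((1−f)δ)/sin δ ≈ 0.872, b = sin(fδ)/sin δ ≈ 1.335.
p = a·p₁ + b·p₂ ≈ (-0.961, 0.242, -0.131); φ = arcsin(p_z) ≈ -7.53°, λ = atan2(p_y, p_x) ≈ 165.86°.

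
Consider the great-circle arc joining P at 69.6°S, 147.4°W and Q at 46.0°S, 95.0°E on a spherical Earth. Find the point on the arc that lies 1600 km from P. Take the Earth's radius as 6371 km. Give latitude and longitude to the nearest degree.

≈ 75°S, 167°E

Write both endpoints as unit vectors p₁, p₂ with components (cos φ cos λ, cos φ sin λ, sin φ).
The central angle between the endpoints is δ = arccos(p₁·p₂) ≈ 0.974 rad (55.8°). The total great-circle distance is δ·R ≈ 0.974 × 6371 ≈ 6205 km, so the target fraction is f = 1600/6205 ≈ 0.258.
Interpolate at f ≈ 0.258 with slerp weights a = sin((1−f)δ)/sin δ ≈ 0.800, b = sin(fδ)/sin δ ≈ 0.300.
p = a·p₁ + b·p₂ ≈ (-0.253, 0.058, -0.966); φ = arcsin(p_z) ≈ -74.96°, λ = atan2(p_y, p_x) ≈ 167.15°.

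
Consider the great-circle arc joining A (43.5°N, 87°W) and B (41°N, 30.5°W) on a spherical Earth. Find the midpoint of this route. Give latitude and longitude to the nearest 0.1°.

Convert each endpoint to a unit vector on the sphere (x = cos φ cos λ, y = cos φ sin λ, z = sin φ).
The central angle between the endpoints is δ = arccos(p₁·p₂) ≈ 0.717 rad (41.1°).
Interpolate at f = 1/2 with slerp weights a = sin((1−f)δ)/sin δ ≈ 0.534, b = sin(fδ)/sin δ ≈ 0.534.
p = a·p₁ + b·p₂ ≈ (0.367, -0.591, 0.718); φ = arcsin(p_z) ≈ 45.88°, λ = atan2(p_y, p_x) ≈ -58.14°.

≈ (45.9°N, 58.1°W)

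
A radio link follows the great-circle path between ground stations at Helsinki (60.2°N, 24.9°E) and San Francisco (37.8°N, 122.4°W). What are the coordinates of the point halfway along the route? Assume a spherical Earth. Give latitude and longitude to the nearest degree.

≈ 73°N, 87°W

From cos δ = sin φ₁ sin φ₂ + cos φ₁ cos φ₂ cos Δλ, the central angle is δ ≈ 1.368 rad (78.4°).
Interpolate at f = 1/2 with slerp weights a = sin((1−f)δ)/sin δ ≈ 0.645, b = sin(fδ)/sin δ ≈ 0.645.
p = a·p₁ + b·p₂ ≈ (0.018, -0.295, 0.955); φ = arcsin(p_z) ≈ 72.79°, λ = atan2(p_y, p_x) ≈ -86.58°.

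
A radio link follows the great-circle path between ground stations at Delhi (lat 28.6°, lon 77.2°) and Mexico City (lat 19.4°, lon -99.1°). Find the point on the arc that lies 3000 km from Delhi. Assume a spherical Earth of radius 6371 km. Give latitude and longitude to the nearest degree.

≈ lat 55°, lon 73°

Convert each endpoint to a unit vector on the sphere (x = cos φ cos λ, y = cos φ sin λ, z = sin φ).
The central angle between the endpoints is δ = arccos(p₁·p₂) ≈ 2.302 rad (131.9°). The total great-circle distance is δ·R ≈ 2.302 × 6371 ≈ 14663 km, so the target fraction is f = 3000/14663 ≈ 0.205.
Interpolate at f ≈ 0.205 with slerp weights a = sin((1−f)δ)/sin δ ≈ 1.298, b = sin(fδ)/sin δ ≈ 0.609.
p = a·p₁ + b·p₂ ≈ (0.162, 0.544, 0.824); φ = arcsin(p_z) ≈ 55.44°, λ = atan2(p_y, p_x) ≈ 73.45°.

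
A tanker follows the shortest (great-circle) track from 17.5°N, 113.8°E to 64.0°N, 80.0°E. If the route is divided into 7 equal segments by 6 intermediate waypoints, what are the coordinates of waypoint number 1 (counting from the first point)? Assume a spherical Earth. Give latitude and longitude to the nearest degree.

≈ 25°N, 111°E

Convert each endpoint to a unit vector on the sphere (x = cos φ cos λ, y = cos φ sin λ, z = sin φ).
The central angle between the endpoints is δ = arccos(p₁·p₂) ≈ 0.905 rad (51.9°).
Interpolate at f = 1/7 with slerp weights a = sin((1−f)δ)/sin δ ≈ 0.890, b = sin(fδ)/sin δ ≈ 0.164.
p = a·p₁ + b·p₂ ≈ (-0.330, 0.848, 0.415); φ = arcsin(p_z) ≈ 24.53°, λ = atan2(p_y, p_x) ≈ 111.28°.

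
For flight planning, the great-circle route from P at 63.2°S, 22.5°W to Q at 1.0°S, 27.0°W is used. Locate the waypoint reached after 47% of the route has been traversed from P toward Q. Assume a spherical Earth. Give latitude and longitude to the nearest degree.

≈ 34°S, 25°W

From cos δ = sin φ₁ sin φ₂ + cos φ₁ cos φ₂ cos Δλ, the central angle is δ ≈ 1.087 rad (62.3°).
Interpolate at f = 0.47 with slerp weights a = sin((1−f)δ)/sin δ ≈ 0.615, b = sin(fδ)/sin δ ≈ 0.552.
p = a·p₁ + b·p₂ ≈ (0.748, -0.357, -0.559); φ = arcsin(p_z) ≈ -33.98°, λ = atan2(p_y, p_x) ≈ -25.50°.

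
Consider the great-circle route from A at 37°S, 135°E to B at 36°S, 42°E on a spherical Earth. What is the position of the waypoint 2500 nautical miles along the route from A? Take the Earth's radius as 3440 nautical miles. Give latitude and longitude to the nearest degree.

Write both endpoints as unit vectors p₁, p₂ with components (cos φ cos λ, cos φ sin λ, sin φ).
The central angle between the endpoints is δ = arccos(p₁·p₂) ≈ 1.245 rad (71.3°). The total great-circle distance is δ·R ≈ 1.245 × 3440 ≈ 4283 nmi, so the target fraction is f = 2500/4283 ≈ 0.584.
Interpolate at f ≈ 0.584 with slerp weights a = sin((1−f)δ)/sin δ ≈ 0.523, b = sin(fδ)/sin δ ≈ 0.701.
p = a·p₁ + b·p₂ ≈ (0.126, 0.675, -0.727); φ = arcsin(p_z) ≈ -46.63°, λ = atan2(p_y, p_x) ≈ 79.40°.

≈ 47°S, 79°E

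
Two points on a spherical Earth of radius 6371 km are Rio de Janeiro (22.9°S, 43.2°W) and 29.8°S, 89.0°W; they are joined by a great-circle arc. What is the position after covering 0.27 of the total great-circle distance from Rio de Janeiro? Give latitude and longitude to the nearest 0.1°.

≈ 26.2°S, 54.9°W

From cos δ = sin φ₁ sin φ₂ + cos φ₁ cos φ₂ cos Δλ, the central angle is δ ≈ 0.722 rad (41.4°).
Interpolate at f = 0.27 with slerp weights a = sin((1−f)δ)/sin δ ≈ 0.761, b = sin(fδ)/sin δ ≈ 0.293.
p = a·p₁ + b·p₂ ≈ (0.516, -0.734, -0.442); φ = arcsin(p_z) ≈ -26.22°, λ = atan2(p_y, p_x) ≈ -54.93°.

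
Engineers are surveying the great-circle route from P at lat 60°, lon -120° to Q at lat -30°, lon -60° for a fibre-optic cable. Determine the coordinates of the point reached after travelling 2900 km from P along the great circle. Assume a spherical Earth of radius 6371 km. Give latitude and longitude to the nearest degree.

≈ lat 40°, lon -94°

From cos δ = sin φ₁ sin φ₂ + cos φ₁ cos φ₂ cos Δλ, the central angle is δ ≈ 1.789 rad (102.5°). The total great-circle distance is δ·R ≈ 1.789 × 6371 ≈ 11398 km, so the target fraction is f = 2900/11398 ≈ 0.254.
Interpolate at f ≈ 0.254 with slerp weights a = sin((1−f)δ)/sin δ ≈ 0.996, b = sin(fδ)/sin δ ≈ 0.450.
p = a·p₁ + b·p₂ ≈ (-0.054, -0.769, 0.637); φ = arcsin(p_z) ≈ 39.58°, λ = atan2(p_y, p_x) ≈ -94.01°.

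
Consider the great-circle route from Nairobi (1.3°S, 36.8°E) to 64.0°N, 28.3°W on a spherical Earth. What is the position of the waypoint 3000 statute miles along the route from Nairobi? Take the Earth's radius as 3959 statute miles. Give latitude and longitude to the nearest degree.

Write both endpoints as unit vectors p₁, p₂ with components (cos φ cos λ, cos φ sin λ, sin φ).
The central angle between the endpoints is δ = arccos(p₁·p₂) ≈ 1.406 rad (80.6°). The total great-circle distance is δ·R ≈ 1.406 × 3959 ≈ 5566 mi, so the target fraction is f = 3000/5566 ≈ 0.539.
Interpolate at f ≈ 0.539 with slerp weights a = sin((1−f)δ)/sin δ ≈ 0.612, b = sin(fδ)/sin δ ≈ 0.697.
p = a·p₁ + b·p₂ ≈ (0.759, 0.222, 0.612); φ = arcsin(p_z) ≈ 37.76°, λ = atan2(p_y, p_x) ≈ 16.29°.

≈ 38°N, 16°E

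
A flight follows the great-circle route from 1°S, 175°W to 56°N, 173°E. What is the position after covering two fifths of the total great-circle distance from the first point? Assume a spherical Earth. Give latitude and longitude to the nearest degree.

From cos δ = sin φ₁ sin φ₂ + cos φ₁ cos φ₂ cos Δλ, the central angle is δ ≈ 1.009 rad (57.8°).
Interpolate at f = 2/5 with slerp weights a = sin((1−f)δ)/sin δ ≈ 0.673, b = sin(fδ)/sin δ ≈ 0.464.
p = a·p₁ + b·p₂ ≈ (-0.927, -0.027, 0.373); φ = arcsin(p_z) ≈ 21.90°, λ = atan2(p_y, p_x) ≈ -178.33°.

≈ 22°N, 178°W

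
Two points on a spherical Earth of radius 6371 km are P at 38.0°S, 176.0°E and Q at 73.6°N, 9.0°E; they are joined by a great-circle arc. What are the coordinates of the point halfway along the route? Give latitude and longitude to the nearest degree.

≈ 34°N, 169°E

Write both endpoints as unit vectors p₁, p₂ with components (cos φ cos λ, cos φ sin λ, sin φ).
The central angle between the endpoints is δ = arccos(p₁·p₂) ≈ 2.511 rad (143.8°).
Interpolate at f = 1/2 with slerp weights a = sin((1−f)δ)/sin δ ≈ 1.611, b = sin(fδ)/sin δ ≈ 1.611.
p = a·p₁ + b·p₂ ≈ (-0.817, 0.160, 0.554); φ = arcsin(p_z) ≈ 33.62°, λ = atan2(p_y, p_x) ≈ 168.94°.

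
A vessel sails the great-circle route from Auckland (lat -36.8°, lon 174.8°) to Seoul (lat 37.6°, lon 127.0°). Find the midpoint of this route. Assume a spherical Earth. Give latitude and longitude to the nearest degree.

From cos δ = sin φ₁ sin φ₂ + cos φ₁ cos φ₂ cos Δλ, the central angle is δ ≈ 1.510 rad (86.5°).
Interpolate at f = 1/2 with slerp weights a = sin((1−f)δ)/sin δ ≈ 0.687, b = sin(fδ)/sin δ ≈ 0.687.
p = a·p₁ + b·p₂ ≈ (-0.875, 0.484, 0.008); φ = arcsin(p_z) ≈ 0.44°, λ = atan2(p_y, p_x) ≈ 151.03°.

≈ lat 0°, lon 151°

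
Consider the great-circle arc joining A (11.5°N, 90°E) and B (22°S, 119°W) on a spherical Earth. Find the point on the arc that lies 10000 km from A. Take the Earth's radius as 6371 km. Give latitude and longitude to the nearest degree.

The haversine formula gives a central angle δ ≈ 2.625 rad (150.4°) between the endpoints. The total great-circle distance is δ·R ≈ 2.625 × 6371 ≈ 16722 km, so the target fraction is f = 10000/16722 ≈ 0.598.
Interpolate at f ≈ 0.598 with slerp weights a = sin((1−f)δ)/sin δ ≈ 1.760, b = sin(fδ)/sin δ ≈ 2.023.
p = a·p₁ + b·p₂ ≈ (-0.910, 0.084, -0.407); φ = arcsin(p_z) ≈ -24.02°, λ = atan2(p_y, p_x) ≈ 174.72°.

≈ (24°S, 175°E)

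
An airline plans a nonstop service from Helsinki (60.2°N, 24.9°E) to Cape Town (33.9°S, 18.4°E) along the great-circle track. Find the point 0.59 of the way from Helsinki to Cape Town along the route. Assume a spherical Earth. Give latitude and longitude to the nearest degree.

The haversine formula gives a central angle δ ≈ 1.645 rad (94.3°) between the endpoints.
Interpolate at f = 0.59 with slerp weights a = sin((1−f)δ)/sin δ ≈ 0.626, b = sin(fδ)/sin δ ≈ 0.827.
p = a·p₁ + b·p₂ ≈ (0.934, 0.348, 0.082); φ = arcsin(p_z) ≈ 4.70°, λ = atan2(p_y, p_x) ≈ 20.43°.

≈ 5°N, 20°E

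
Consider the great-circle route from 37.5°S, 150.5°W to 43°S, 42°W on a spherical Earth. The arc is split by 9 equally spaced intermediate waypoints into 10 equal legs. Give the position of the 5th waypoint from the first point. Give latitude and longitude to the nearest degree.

Write both endpoints as unit vectors p₁, p₂ with components (cos φ cos λ, cos φ sin λ, sin φ).
The central angle between the endpoints is δ = arccos(p₁·p₂) ≈ 1.338 rad (76.6°).
Interpolate at f = 5/10 with slerp weights a = sin((1−f)δ)/sin δ ≈ 0.637, b = sin(fδ)/sin δ ≈ 0.637.
p = a·p₁ + b·p₂ ≈ (-0.094, -0.561, -0.823); φ = arcsin(p_z) ≈ -55.35°, λ = atan2(p_y, p_x) ≈ -99.48°.

≈ 55°S, 99°W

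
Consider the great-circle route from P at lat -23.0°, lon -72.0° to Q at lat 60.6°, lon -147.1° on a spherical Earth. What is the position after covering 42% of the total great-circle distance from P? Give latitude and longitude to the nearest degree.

Write both endpoints as unit vectors p₁, p₂ with components (cos φ cos λ, cos φ sin λ, sin φ).
The central angle between the endpoints is δ = arccos(p₁·p₂) ≈ 1.797 rad (103.0°).
Interpolate at f = 0.42 with slerp weights a = sin((1−f)δ)/sin δ ≈ 0.886, b = sin(fδ)/sin δ ≈ 0.703.
p = a·p₁ + b·p₂ ≈ (-0.038, -0.963, 0.266); φ = arcsin(p_z) ≈ 15.44°, λ = atan2(p_y, p_x) ≈ -92.24°.

≈ lat 15°, lon -92°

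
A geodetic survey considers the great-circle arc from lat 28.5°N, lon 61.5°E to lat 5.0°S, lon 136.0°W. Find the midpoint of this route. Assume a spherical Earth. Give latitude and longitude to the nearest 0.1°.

The haversine formula gives a central angle δ ≈ 2.639 rad (151.2°) between the endpoints.
Interpolate at f = 1/2 with slerp weights a = sin((1−f)δ)/sin δ ≈ 2.012, b = sin(fδ)/sin δ ≈ 2.012.
p = a·p₁ + b·p₂ ≈ (-0.598, 0.162, 0.785); φ = arcsin(p_z) ≈ 51.71°, λ = atan2(p_y, p_x) ≈ 164.88°.

≈ lat 51.7°N, lon 164.9°E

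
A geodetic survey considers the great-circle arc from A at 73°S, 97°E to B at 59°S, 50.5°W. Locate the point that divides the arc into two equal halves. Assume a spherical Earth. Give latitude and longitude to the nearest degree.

≈ 80°S, 20°W

Write both endpoints as unit vectors p₁, p₂ with components (cos φ cos λ, cos φ sin λ, sin φ).
The central angle between the endpoints is δ = arccos(p₁·p₂) ≈ 0.806 rad (46.2°).
Interpolate at f = 1/2 with slerp weights a = sin((1−f)δ)/sin δ ≈ 0.543, b = sin(fδ)/sin δ ≈ 0.543.
p = a·p₁ + b·p₂ ≈ (0.159, -0.058, -0.986); φ = arcsin(p_z) ≈ -80.27°, λ = atan2(p_y, p_x) ≈ -20.17°.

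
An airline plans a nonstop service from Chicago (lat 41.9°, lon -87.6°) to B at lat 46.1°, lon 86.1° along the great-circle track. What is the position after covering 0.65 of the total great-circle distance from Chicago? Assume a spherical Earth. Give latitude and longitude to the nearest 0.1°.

≈ lat 77.9°, lon 74.1°

Convert each endpoint to a unit vector on the sphere (x = cos φ cos λ, y = cos φ sin λ, z = sin φ).
The central angle between the endpoints is δ = arccos(p₁·p₂) ≈ 1.603 rad (91.8°).
Interpolate at f = 0.65 with slerp weights a = sin((1−f)δ)/sin δ ≈ 0.532, b = sin(fδ)/sin δ ≈ 0.864.
p = a·p₁ + b·p₂ ≈ (0.057, 0.202, 0.978); φ = arcsin(p_z) ≈ 77.90°, λ = atan2(p_y, p_x) ≈ 74.14°.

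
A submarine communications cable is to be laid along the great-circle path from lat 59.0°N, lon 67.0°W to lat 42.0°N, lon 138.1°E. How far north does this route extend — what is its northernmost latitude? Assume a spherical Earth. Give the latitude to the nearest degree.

The great circle lies in the plane with unit normal n̂ = (p₁ × p₂)/|p₁ × p₂|.
Here n̂_z ≈ -0.167; the vertex latitude is φ_max = arccos|n̂_z| ≈ 80.4°.
Check via Clairaut: cos φ_max = |cos φ₁| · sin C = cos(59.0°)·sin(18.9°) ≈ 0.167, again giving ≈ 80.4°.

≈ 80°N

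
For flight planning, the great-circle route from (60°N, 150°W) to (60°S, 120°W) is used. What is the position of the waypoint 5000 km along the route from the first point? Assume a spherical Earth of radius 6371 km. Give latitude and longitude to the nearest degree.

Write both endpoints as unit vectors p₁, p₂ with components (cos φ cos λ, cos φ sin λ, sin φ).
The central angle between the endpoints is δ = arccos(p₁·p₂) ≈ 2.134 rad (122.2°). The total great-circle distance is δ·R ≈ 2.134 × 6371 ≈ 13593 km, so the target fraction is f = 5000/13593 ≈ 0.368.
Interpolate at f ≈ 0.368 with slerp weights a = sin((1−f)δ)/sin δ ≈ 1.153, b = sin(fδ)/sin δ ≈ 0.836.
p = a·p₁ + b·p₂ ≈ (-0.708, -0.650, 0.275); φ = arcsin(p_z) ≈ 15.97°, λ = atan2(p_y, p_x) ≈ -137.45°.

≈ (16°N, 137°W)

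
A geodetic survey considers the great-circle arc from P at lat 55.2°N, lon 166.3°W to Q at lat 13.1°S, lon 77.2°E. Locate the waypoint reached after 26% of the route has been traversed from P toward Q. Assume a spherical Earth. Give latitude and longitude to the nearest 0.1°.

Convert each endpoint to a unit vector on the sphere (x = cos φ cos λ, y = cos φ sin λ, z = sin φ).
The central angle between the endpoints is δ = arccos(p₁·p₂) ≈ 2.020 rad (115.7°).
Interpolate at f = 0.26 with slerp weights a = sin((1−f)δ)/sin δ ≈ 1.107, b = sin(fδ)/sin δ ≈ 0.557.
p = a·p₁ + b·p₂ ≈ (-0.494, 0.379, 0.783); φ = arcsin(p_z) ≈ 51.51°, λ = atan2(p_y, p_x) ≈ 142.49°.

≈ lat 51.5°N, lon 142.5°E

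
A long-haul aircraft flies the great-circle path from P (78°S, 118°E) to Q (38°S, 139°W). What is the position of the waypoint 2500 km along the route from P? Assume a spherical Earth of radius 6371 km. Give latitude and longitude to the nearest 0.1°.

≈ (68.9°S, 160.9°W)

From cos δ = sin φ₁ sin φ₂ + cos φ₁ cos φ₂ cos Δλ, the central angle is δ ≈ 0.970 rad (55.6°). The total great-circle distance is δ·R ≈ 0.970 × 6371 ≈ 6179 km, so the target fraction is f = 2500/6179 ≈ 0.405.
Interpolate at f ≈ 0.405 with slerp weights a = sin((1−f)δ)/sin δ ≈ 0.662, b = sin(fδ)/sin δ ≈ 0.464.
p = a·p₁ + b·p₂ ≈ (-0.340, -0.118, -0.933); φ = arcsin(p_z) ≈ -68.88°, λ = atan2(p_y, p_x) ≈ -160.85°.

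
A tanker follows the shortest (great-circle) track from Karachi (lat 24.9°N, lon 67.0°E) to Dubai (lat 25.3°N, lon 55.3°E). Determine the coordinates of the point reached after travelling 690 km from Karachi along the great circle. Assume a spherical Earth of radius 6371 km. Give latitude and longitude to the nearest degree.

Write both endpoints as unit vectors p₁, p₂ with components (cos φ cos λ, cos φ sin λ, sin φ).
The central angle between the endpoints is δ = arccos(p₁·p₂) ≈ 0.185 rad (10.6°). The total great-circle distance is δ·R ≈ 0.185 × 6371 ≈ 1179 km, so the target fraction is f = 690/1179 ≈ 0.585.
Interpolate at f ≈ 0.585 with slerp weights a = sin((1−f)δ)/sin δ ≈ 0.417, b = sin(fδ)/sin δ ≈ 0.588.
p = a·p₁ + b·p₂ ≈ (0.450, 0.785, 0.427); φ = arcsin(p_z) ≈ 25.25°, λ = atan2(p_y, p_x) ≈ 60.16°.

≈ lat 25°N, lon 60°E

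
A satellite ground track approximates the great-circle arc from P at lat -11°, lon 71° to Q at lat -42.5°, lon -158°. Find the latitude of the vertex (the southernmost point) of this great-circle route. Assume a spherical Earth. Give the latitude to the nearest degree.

The great circle lies in the plane with unit normal n̂ = (p₁ × p₂)/|p₁ × p₂|.
Here n̂_z ≈ +0.582; the vertex latitude is φ_max = arccos|n̂_z| ≈ 54.4°.
Check via Clairaut: cos φ_max = |cos φ₁| · sin C = cos(11.0°)·sin(143.6°) ≈ 0.582, again giving ≈ 54.4°.

≈ -54°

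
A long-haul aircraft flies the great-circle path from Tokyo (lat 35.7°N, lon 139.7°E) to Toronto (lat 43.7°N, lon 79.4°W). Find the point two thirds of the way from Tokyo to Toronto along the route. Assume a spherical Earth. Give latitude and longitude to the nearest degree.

≈ lat 66°N, lon 119°W

Write both endpoints as unit vectors p₁, p₂ with components (cos φ cos λ, cos φ sin λ, sin φ).
The central angle between the endpoints is δ = arccos(p₁·p₂) ≈ 1.623 rad (93.0°).
Interpolate at f = 2/3 with slerp weights a = sin((1−f)δ)/sin δ ≈ 0.516, b = sin(fδ)/sin δ ≈ 0.884.
p = a·p₁ + b·p₂ ≈ (-0.202, -0.357, 0.912); φ = arcsin(p_z) ≈ 65.76°, λ = atan2(p_y, p_x) ≈ -119.46°.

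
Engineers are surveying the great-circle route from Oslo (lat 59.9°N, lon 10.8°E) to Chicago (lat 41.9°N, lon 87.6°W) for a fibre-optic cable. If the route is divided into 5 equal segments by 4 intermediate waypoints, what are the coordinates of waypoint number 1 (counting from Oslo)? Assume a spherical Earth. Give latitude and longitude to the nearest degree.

≈ lat 64°N, lon 13°W

Write both endpoints as unit vectors p₁, p₂ with components (cos φ cos λ, cos φ sin λ, sin φ).
The central angle between the endpoints is δ = arccos(p₁·p₂) ≈ 1.020 rad (58.4°).
Interpolate at f = 1/5 with slerp weights a = sin((1−f)δ)/sin δ ≈ 0.855, b = sin(fδ)/sin δ ≈ 0.238.
p = a·p₁ + b·p₂ ≈ (0.429, -0.096, 0.898); φ = arcsin(p_z) ≈ 63.94°, λ = atan2(p_y, p_x) ≈ -12.69°.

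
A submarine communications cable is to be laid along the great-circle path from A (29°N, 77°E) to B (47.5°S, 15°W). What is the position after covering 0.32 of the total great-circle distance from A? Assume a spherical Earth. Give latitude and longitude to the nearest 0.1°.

Write both endpoints as unit vectors p₁, p₂ with components (cos φ cos λ, cos φ sin λ, sin φ).
The central angle between the endpoints is δ = arccos(p₁·p₂) ≈ 1.958 rad (112.2°).
Interpolate at f = 0.32 with slerp weights a = sin((1−f)δ)/sin δ ≈ 1.049, b = sin(fδ)/sin δ ≈ 0.634.
p = a·p₁ + b·p₂ ≈ (0.620, 0.784, 0.042); φ = arcsin(p_z) ≈ 2.39°, λ = atan2(p_y, p_x) ≈ 51.65°.

≈ (2.4°N, 51.7°E)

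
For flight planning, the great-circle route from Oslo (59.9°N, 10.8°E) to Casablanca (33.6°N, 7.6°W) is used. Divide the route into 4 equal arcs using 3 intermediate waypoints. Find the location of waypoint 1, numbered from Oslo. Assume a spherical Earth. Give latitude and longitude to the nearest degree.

≈ (54°N, 4°E)

Write both endpoints as unit vectors p₁, p₂ with components (cos φ cos λ, cos φ sin λ, sin φ).
The central angle between the endpoints is δ = arccos(p₁·p₂) ≈ 0.505 rad (28.9°).
Interpolate at f = 1/4 with slerp weights a = sin((1−f)δ)/sin δ ≈ 0.764, b = sin(fδ)/sin δ ≈ 0.260.
p = a·p₁ + b·p₂ ≈ (0.591, 0.043, 0.805); φ = arcsin(p_z) ≈ 53.63°, λ = atan2(p_y, p_x) ≈ 4.17°.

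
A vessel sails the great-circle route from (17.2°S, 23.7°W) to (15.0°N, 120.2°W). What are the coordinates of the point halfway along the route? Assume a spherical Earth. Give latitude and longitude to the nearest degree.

≈ (2°S, 72°W)

From cos δ = sin φ₁ sin φ₂ + cos φ₁ cos φ₂ cos Δλ, the central angle is δ ≈ 1.753 rad (100.4°).
Interpolate at f = 1/2 with slerp weights a = sin((1−f)δ)/sin δ ≈ 0.781, b = sin(fδ)/sin δ ≈ 0.781.
p = a·p₁ + b·p₂ ≈ (0.304, -0.952, -0.029); φ = arcsin(p_z) ≈ -1.65°, λ = atan2(p_y, p_x) ≈ -72.31°.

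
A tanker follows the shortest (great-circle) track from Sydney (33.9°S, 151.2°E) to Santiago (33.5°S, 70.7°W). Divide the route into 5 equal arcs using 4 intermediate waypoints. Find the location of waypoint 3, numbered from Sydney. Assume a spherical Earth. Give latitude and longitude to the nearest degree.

Write both endpoints as unit vectors p₁, p₂ with components (cos φ cos λ, cos φ sin λ, sin φ).
The central angle between the endpoints is δ = arccos(p₁·p₂) ≈ 1.780 rad (102.0°).
Interpolate at f = 3/5 with slerp weights a = sin((1−f)δ)/sin δ ≈ 0.668, b = sin(fδ)/sin δ ≈ 0.896.
p = a·p₁ + b·p₂ ≈ (-0.239, -0.438, -0.867); φ = arcsin(p_z) ≈ -60.08°, λ = atan2(p_y, p_x) ≈ -118.61°.

≈ 60°S, 119°W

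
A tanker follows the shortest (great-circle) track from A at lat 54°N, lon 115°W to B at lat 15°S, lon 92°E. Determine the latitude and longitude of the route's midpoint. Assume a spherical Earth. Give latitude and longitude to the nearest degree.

Write both endpoints as unit vectors p₁, p₂ with components (cos φ cos λ, cos φ sin λ, sin φ).
The central angle between the endpoints is δ = arccos(p₁·p₂) ≈ 2.368 rad (135.7°).
Interpolate at f = 1/2 with slerp weights a = sin((1−f)δ)/sin δ ≈ 1.325, b = sin(fδ)/sin δ ≈ 1.325.
p = a·p₁ + b·p₂ ≈ (-0.374, 0.573, 0.729); φ = arcsin(p_z) ≈ 46.81°, λ = atan2(p_y, p_x) ≈ 123.11°.

≈ lat 47°N, lon 123°E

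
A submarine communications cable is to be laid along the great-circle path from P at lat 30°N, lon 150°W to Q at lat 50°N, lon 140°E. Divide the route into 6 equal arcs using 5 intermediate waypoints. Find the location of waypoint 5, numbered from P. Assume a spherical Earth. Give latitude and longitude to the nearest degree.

Convert each endpoint to a unit vector on the sphere (x = cos φ cos λ, y = cos φ sin λ, z = sin φ).
The central angle between the endpoints is δ = arccos(p₁·p₂) ≈ 0.960 rad (55.0°).
Interpolate at f = 5/6 with slerp weights a = sin((1−f)δ)/sin δ ≈ 0.194, b = sin(fδ)/sin δ ≈ 0.876.
p = a·p₁ + b·p₂ ≈ (-0.577, 0.278, 0.768); φ = arcsin(p_z) ≈ 50.18°, λ = atan2(p_y, p_x) ≈ 154.31°.

≈ lat 50°N, lon 154°E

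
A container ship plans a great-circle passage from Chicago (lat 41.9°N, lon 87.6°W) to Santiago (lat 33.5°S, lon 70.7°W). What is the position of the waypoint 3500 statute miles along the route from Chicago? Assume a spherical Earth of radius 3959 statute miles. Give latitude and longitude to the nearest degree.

≈ lat 8°S, lon 76°W

Write both endpoints as unit vectors p₁, p₂ with components (cos φ cos λ, cos φ sin λ, sin φ).
The central angle between the endpoints is δ = arccos(p₁·p₂) ≈ 1.344 rad (77.0°). The total great-circle distance is δ·R ≈ 1.344 × 3959 ≈ 5319 mi, so the target fraction is f = 3500/5319 ≈ 0.658.
Interpolate at f ≈ 0.658 with slerp weights a = sin((1−f)δ)/sin δ ≈ 0.455, b = sin(fδ)/sin δ ≈ 0.794.
p = a·p₁ + b·p₂ ≈ (0.233, -0.963, -0.134); φ = arcsin(p_z) ≈ -7.71°, λ = atan2(p_y, p_x) ≈ -76.40°.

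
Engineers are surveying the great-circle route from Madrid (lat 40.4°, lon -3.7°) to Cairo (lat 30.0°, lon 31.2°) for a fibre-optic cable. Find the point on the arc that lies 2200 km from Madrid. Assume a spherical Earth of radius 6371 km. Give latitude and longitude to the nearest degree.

≈ lat 35°, lon 20°

Write both endpoints as unit vectors p₁, p₂ with components (cos φ cos λ, cos φ sin λ, sin φ).
The central angle between the endpoints is δ = arccos(p₁·p₂) ≈ 0.526 rad (30.1°). The total great-circle distance is δ·R ≈ 0.526 × 6371 ≈ 3349 km, so the target fraction is f = 2200/3349 ≈ 0.657.
Interpolate at f ≈ 0.657 with slerp weights a = sin((1−f)δ)/sin δ ≈ 0.358, b = sin(fδ)/sin δ ≈ 0.675.
p = a·p₁ + b·p₂ ≈ (0.771, 0.285, 0.569); φ = arcsin(p_z) ≈ 34.68°, λ = atan2(p_y, p_x) ≈ 20.28°.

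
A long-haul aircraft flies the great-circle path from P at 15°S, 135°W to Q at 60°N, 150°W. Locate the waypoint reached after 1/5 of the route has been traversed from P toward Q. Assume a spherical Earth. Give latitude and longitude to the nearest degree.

≈ 0°N, 137°W

The haversine formula gives a central angle δ ≈ 1.326 rad (76.0°) between the endpoints.
Interpolate at f = 1/5 with slerp weights a = sin((1−f)δ)/sin δ ≈ 0.900, b = sin(fδ)/sin δ ≈ 0.270.
p = a·p₁ + b·p₂ ≈ (-0.731, -0.682, 0.001); φ = arcsin(p_z) ≈ 0.07°, λ = atan2(p_y, p_x) ≈ -137.00°.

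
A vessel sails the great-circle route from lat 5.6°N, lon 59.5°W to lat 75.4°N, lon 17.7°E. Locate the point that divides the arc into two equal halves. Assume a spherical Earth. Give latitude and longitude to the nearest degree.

Write both endpoints as unit vectors p₁, p₂ with components (cos φ cos λ, cos φ sin λ, sin φ).
The central angle between the endpoints is δ = arccos(p₁·p₂) ≈ 1.420 rad (81.4°).
Interpolate at f = 1/2 with slerp weights a = sin((1−f)δ)/sin δ ≈ 0.659, b = sin(fδ)/sin δ ≈ 0.659.
p = a·p₁ + b·p₂ ≈ (0.491, -0.515, 0.702); φ = arcsin(p_z) ≈ 44.62°, λ = atan2(p_y, p_x) ≈ -46.34°.

≈ lat 45°N, lon 46°W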